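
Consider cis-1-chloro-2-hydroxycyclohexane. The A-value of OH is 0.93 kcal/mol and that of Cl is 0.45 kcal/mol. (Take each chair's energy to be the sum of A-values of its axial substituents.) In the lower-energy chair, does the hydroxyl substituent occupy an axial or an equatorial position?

equatorial

C1 and C2 have opposite parity, so for the cis isomer the two substituents are one axial and one equatorial in each chair.
Chair I (hydroxyl axial, chloro equatorial): E = 0.93 kcal/mol.
Chair II (hydroxyl equatorial, chloro axial): E = 0.45 kcal/mol.
Chair II is the more stable (lower-energy) conformer, and in that chair the hydroxyl group is equatorial.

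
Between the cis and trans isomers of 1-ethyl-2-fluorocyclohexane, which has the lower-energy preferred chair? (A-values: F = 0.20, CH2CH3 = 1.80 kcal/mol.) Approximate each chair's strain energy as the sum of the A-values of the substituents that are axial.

trans

At 1,2 positions (parity opposite): cis → (a,e or e,a); trans → (e,e or a,a).
Best chair for cis: E = 0.20 kcal/mol; best chair for trans: E = 0.00 kcal/mol.
The trans isomer is lower by 0.20 kcal/mol.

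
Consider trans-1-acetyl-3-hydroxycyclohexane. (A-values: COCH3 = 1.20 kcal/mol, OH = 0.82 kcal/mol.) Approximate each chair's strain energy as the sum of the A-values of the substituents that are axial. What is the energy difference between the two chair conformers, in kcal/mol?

C1 and C3 have the same parity, so for the trans isomer the two substituents are one axial and one equatorial in each chair.
Chair I (acetyl axial, hydroxyl equatorial): E = 1.20 kcal/mol.
Chair II (acetyl equatorial, hydroxyl axial): E = 0.82 kcal/mol.
ΔE = 1.20 − 0.82 = 0.38 kcal/mol; chair II is more stable.

0.38 kcal/mol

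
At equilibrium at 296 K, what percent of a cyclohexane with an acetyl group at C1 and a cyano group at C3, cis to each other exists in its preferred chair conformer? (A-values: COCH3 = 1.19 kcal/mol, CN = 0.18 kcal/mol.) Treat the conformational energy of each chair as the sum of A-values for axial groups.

91.1%

C1 and C3 have the same parity, so for the cis isomer the two substituents are e,e in one chair and a,a in the other.
Chair I (acetyl axial, cyano axial): E = 1.37 kcal/mol; chair II (acetyl equatorial, cyano equatorial): E = 0.00 kcal/mol.
ΔG = 1.37 kcal/mol between the two chairs.
K = exp(ΔG/RT) with R = 1.987×10⁻³ kcal mol⁻¹ K⁻¹ and T = 296 K gives K ≈ 10.3.
Fraction in the lower-energy chair = K/(K+1) = 91.1%.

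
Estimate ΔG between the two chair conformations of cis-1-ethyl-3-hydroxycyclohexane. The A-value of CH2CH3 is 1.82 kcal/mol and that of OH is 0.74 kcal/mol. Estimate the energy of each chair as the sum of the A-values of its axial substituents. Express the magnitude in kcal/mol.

C1 and C3 have the same parity, so for the cis isomer the two substituents are e,e in one chair and a,a in the other.
Chair I (ethyl axial, hydroxyl axial): E = 2.56 kcal/mol.
Chair II (ethyl equatorial, hydroxyl equatorial): E = 0.00 kcal/mol.
ΔE = 2.56 − 0.00 = 2.56 kcal/mol; chair II is more stable.

2.56 kcal/mol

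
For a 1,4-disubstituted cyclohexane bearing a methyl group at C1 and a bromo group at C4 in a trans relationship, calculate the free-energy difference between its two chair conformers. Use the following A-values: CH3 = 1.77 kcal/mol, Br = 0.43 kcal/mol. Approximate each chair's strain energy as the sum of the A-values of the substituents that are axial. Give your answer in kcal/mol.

2.20 kcal/mol

C1 and C4 have opposite parity, so for the trans isomer the two substituents are e,e in one chair and a,a in the other.
Chair I (methyl axial, bromo axial): E = 2.20 kcal/mol.
Chair II (methyl equatorial, bromo equatorial): E = 0.00 kcal/mol.
ΔE = 2.20 − 0.00 = 2.20 kcal/mol; chair II is more stable.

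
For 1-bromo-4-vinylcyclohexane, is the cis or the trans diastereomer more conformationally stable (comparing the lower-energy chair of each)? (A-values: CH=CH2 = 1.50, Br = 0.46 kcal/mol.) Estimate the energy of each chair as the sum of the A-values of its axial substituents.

At 1,4 positions (parity opposite): cis → (a,e or e,a); trans → (e,e or a,a).
Best chair for cis: E = 0.46 kcal/mol; best chair for trans: E = 0.00 kcal/mol.
The trans isomer is lower by 0.46 kcal/mol.

trans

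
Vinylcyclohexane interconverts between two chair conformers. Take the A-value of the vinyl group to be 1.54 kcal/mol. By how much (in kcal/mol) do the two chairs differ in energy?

1.54 kcal/mol

A monosubstituted cyclohexane has one chair with the vinyl group axial (E = A = 1.54 kcal/mol) and one with it equatorial (E = 0).
ΔE = 1.54 − 0 = 1.54 kcal/mol.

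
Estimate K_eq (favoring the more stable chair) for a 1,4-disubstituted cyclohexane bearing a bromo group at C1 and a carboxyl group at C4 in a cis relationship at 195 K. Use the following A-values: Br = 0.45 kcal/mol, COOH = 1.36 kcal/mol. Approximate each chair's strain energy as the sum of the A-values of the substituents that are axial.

C1 and C4 have opposite parity, so for the cis isomer the two substituents are one axial and one equatorial in each chair.
Chair I (bromo axial, carboxyl equatorial): E = 0.45 kcal/mol; chair II (bromo equatorial, carboxyl axial): E = 1.36 kcal/mol.
ΔG = 0.91 kcal/mol between the two chairs.
K = exp(ΔG/RT) with R = 1.987×10⁻³ kcal mol⁻¹ K⁻¹ and T = 195 K gives K ≈ 10.5.

K ≈ 10.5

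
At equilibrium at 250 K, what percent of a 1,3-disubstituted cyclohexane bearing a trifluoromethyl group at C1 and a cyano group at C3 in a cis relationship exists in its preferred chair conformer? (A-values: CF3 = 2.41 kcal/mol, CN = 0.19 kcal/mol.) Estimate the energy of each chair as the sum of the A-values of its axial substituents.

99.5%

C1 and C3 have the same parity, so for the cis isomer the two substituents are e,e in one chair and a,a in the other.
Chair I (trifluoromethyl axial, cyano axial): E = 2.60 kcal/mol; chair II (trifluoromethyl equatorial, cyano equatorial): E = 0.00 kcal/mol.
ΔG = 2.60 kcal/mol between the two chairs.
K = exp(ΔG/RT) with R = 1.987×10⁻³ kcal mol⁻¹ K⁻¹ and T = 250 K gives K ≈ 188.
Fraction in the lower-energy chair = K/(K+1) = 99.5%.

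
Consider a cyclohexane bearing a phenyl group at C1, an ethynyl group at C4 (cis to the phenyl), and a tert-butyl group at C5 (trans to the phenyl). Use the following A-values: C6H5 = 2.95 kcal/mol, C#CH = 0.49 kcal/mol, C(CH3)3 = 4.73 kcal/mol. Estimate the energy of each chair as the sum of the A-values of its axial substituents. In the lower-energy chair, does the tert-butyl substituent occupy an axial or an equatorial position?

equatorial

Chair I (phenyl axial, ethynyl equatorial, tert-butyl equatorial): E = 2.95 kcal/mol.
Chair II (phenyl equatorial, ethynyl axial, tert-butyl axial): E = 5.22 kcal/mol.
Chair I is the more stable (lower-energy) conformer, and in that chair the tert-butyl group is equatorial.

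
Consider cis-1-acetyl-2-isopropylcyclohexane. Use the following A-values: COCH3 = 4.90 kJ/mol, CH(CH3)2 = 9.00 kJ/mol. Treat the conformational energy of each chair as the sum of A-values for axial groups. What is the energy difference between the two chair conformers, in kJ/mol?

4.10 kJ/mol

C1 and C2 have opposite parity, so for the cis isomer the two substituents are one axial and one equatorial in each chair.
Chair I (acetyl axial, isopropyl equatorial): E = 4.90 kJ/mol.
Chair II (acetyl equatorial, isopropyl axial): E = 9.00 kJ/mol.
ΔE = 9.00 − 4.90 = 4.10 kJ/mol; chair I is more stable.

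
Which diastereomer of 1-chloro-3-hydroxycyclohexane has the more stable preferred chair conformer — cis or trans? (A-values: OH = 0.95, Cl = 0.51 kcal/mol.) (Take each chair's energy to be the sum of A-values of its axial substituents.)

At 1,3 positions (parity same): cis → (e,e or a,a); trans → (a,e or e,a).
Best chair for cis: E = 0.00 kcal/mol; best chair for trans: E = 0.51 kcal/mol.
The cis isomer is lower by 0.51 kcal/mol.

cis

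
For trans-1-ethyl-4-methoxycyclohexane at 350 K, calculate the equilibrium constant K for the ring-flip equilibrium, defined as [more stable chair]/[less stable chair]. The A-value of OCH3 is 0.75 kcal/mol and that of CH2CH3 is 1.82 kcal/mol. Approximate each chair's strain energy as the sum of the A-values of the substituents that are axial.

C1 and C4 have opposite parity, so for the trans isomer the two substituents are e,e in one chair and a,a in the other.
Chair I (methoxy axial, ethyl axial): E = 2.57 kcal/mol; chair II (methoxy equatorial, ethyl equatorial): E = 0.00 kcal/mol.
ΔG = 2.57 kcal/mol between the two chairs.
K = exp(ΔG/RT) with R = 1.987×10⁻³ kcal mol⁻¹ K⁻¹ and T = 350 K gives K ≈ 40.3.

K ≈ 40.3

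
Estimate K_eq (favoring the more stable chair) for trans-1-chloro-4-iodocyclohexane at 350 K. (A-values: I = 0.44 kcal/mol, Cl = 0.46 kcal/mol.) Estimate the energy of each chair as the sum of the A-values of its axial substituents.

C1 and C4 have opposite parity, so for the trans isomer the two substituents are e,e in one chair and a,a in the other.
Chair I (iodo axial, chloro axial): E = 0.90 kcal/mol; chair II (iodo equatorial, chloro equatorial): E = 0.00 kcal/mol.
ΔG = 0.90 kcal/mol between the two chairs.
K = exp(ΔG/RT) with R = 1.987×10⁻³ kcal mol⁻¹ K⁻¹ and T = 350 K gives K ≈ 3.65.

K ≈ 3.65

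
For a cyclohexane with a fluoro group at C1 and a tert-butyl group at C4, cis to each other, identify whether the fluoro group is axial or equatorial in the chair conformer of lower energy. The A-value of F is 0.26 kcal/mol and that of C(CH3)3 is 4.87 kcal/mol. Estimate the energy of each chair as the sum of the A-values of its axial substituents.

axial

C1 and C4 have opposite parity, so for the cis isomer the two substituents are one axial and one equatorial in each chair.
Chair I (fluoro axial, tert-butyl equatorial): E = 0.26 kcal/mol.
Chair II (fluoro equatorial, tert-butyl axial): E = 4.87 kcal/mol.
Chair I is the more stable (lower-energy) conformer, and in that chair the fluoro group is axial.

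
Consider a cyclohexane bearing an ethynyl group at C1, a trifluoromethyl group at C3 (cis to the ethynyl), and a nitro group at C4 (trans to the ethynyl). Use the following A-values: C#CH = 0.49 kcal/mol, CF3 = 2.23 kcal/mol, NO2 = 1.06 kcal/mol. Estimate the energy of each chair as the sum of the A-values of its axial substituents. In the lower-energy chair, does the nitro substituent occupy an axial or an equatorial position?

equatorial

Chair I (ethynyl axial, trifluoromethyl axial, nitro axial): E = 3.78 kcal/mol.
Chair II (ethynyl equatorial, trifluoromethyl equatorial, nitro equatorial): E = 0.00 kcal/mol.
Chair II is the more stable (lower-energy) conformer, and in that chair the nitro group is equatorial.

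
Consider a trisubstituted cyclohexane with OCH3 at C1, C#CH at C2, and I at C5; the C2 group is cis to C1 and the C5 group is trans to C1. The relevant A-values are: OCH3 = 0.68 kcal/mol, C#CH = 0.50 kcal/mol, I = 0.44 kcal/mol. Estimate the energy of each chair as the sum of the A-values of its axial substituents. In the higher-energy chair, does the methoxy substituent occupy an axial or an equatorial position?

equatorial

Chair I (methoxy axial, ethynyl equatorial, iodo equatorial): E = 0.68 kcal/mol.
Chair II (methoxy equatorial, ethynyl axial, iodo axial): E = 0.94 kcal/mol.
Chair II is the less stable (higher-energy) conformer, and in that chair the methoxy group is equatorial.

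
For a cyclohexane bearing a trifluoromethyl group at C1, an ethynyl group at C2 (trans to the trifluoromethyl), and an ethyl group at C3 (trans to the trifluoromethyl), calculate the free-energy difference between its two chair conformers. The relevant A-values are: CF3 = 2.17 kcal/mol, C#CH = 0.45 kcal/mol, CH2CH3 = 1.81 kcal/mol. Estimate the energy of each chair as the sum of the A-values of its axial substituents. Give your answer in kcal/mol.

0.81 kcal/mol

Chair I (trifluoromethyl axial, ethynyl axial, ethyl equatorial): E = 2.62 kcal/mol.
Chair II (trifluoromethyl equatorial, ethynyl equatorial, ethyl axial): E = 1.81 kcal/mol.
ΔE = 2.62 − 1.81 = 0.81 kcal/mol; chair II is more stable.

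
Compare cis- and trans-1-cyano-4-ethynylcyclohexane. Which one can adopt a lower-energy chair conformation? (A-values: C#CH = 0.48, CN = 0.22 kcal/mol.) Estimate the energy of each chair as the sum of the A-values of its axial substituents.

At 1,4 positions (parity opposite): cis → (a,e or e,a); trans → (e,e or a,a).
Best chair for cis: E = 0.22 kcal/mol; best chair for trans: E = 0.00 kcal/mol.
The trans isomer is lower by 0.22 kcal/mol.

trans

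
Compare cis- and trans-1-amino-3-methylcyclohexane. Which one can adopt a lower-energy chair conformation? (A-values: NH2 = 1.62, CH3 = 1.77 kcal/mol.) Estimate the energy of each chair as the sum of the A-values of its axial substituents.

cis

At 1,3 positions (parity same): cis → (e,e or a,a); trans → (a,e or e,a).
Best chair for cis: E = 0.00 kcal/mol; best chair for trans: E = 1.62 kcal/mol.
The cis isomer is lower by 1.62 kcal/mol.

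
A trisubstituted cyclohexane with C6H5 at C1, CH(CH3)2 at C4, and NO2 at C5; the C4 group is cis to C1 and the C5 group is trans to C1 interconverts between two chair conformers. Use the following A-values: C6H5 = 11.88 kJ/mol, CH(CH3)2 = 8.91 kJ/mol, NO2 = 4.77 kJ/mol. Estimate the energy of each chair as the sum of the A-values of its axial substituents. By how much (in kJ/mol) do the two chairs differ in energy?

1.80 kJ/mol

Chair I (phenyl axial, isopropyl equatorial, nitro equatorial): E = 11.88 kJ/mol.
Chair II (phenyl equatorial, isopropyl axial, nitro axial): E = 13.68 kJ/mol.
ΔE = 13.68 − 11.88 = 1.80 kJ/mol; chair I is more stable.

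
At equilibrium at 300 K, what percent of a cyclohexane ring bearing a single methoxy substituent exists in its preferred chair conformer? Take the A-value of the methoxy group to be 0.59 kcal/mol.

One chair has the methoxy group axial (E = 0.59 kcal/mol) and the other has it equatorial (E = 0).
ΔG = 0.59 kcal/mol between the two chairs.
K = exp(ΔG/RT) with R = 1.987×10⁻³ kcal mol⁻¹ K⁻¹ and T = 300 K gives K ≈ 2.69.
Fraction in the lower-energy chair = K/(K+1) = 72.9%.

72.9%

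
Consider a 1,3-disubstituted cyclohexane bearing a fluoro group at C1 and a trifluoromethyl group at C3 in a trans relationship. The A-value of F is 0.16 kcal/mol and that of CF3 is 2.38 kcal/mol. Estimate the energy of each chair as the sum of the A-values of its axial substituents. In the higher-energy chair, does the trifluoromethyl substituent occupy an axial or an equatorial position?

C1 and C3 have the same parity, so for the trans isomer the two substituents are one axial and one equatorial in each chair.
Chair I (fluoro axial, trifluoromethyl equatorial): E = 0.16 kcal/mol.
Chair II (fluoro equatorial, trifluoromethyl axial): E = 2.38 kcal/mol.
Chair II is the less stable (higher-energy) conformer, and in that chair the trifluoromethyl group is axial.

axial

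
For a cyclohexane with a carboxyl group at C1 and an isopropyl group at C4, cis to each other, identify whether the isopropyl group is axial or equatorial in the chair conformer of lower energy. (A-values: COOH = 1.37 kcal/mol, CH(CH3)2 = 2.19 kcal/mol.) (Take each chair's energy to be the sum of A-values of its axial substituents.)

C1 and C4 have opposite parity, so for the cis isomer the two substituents are one axial and one equatorial in each chair.
Chair I (carboxyl axial, isopropyl equatorial): E = 1.37 kcal/mol.
Chair II (carboxyl equatorial, isopropyl axial): E = 2.19 kcal/mol.
Chair I is the more stable (lower-energy) conformer, and in that chair the isopropyl group is equatorial.

equatorial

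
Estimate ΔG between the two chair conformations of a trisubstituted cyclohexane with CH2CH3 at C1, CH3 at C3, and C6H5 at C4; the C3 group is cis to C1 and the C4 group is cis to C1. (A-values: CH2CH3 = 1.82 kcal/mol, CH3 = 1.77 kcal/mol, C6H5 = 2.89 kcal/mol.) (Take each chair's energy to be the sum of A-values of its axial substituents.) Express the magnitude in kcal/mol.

Chair I (ethyl axial, methyl axial, phenyl equatorial): E = 3.59 kcal/mol.
Chair II (ethyl equatorial, methyl equatorial, phenyl axial): E = 2.89 kcal/mol.
ΔE = 3.59 − 2.89 = 0.70 kcal/mol; chair II is more stable.

0.70 kcal/mol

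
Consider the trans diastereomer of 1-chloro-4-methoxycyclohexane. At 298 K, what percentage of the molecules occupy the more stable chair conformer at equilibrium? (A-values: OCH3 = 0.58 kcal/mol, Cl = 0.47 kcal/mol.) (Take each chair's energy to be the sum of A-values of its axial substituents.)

85.5%

C1 and C4 have opposite parity, so for the trans isomer the two substituents are e,e in one chair and a,a in the other.
Chair I (methoxy axial, chloro axial): E = 1.05 kcal/mol; chair II (methoxy equatorial, chloro equatorial): E = 0.00 kcal/mol.
ΔG = 1.05 kcal/mol between the two chairs.
K = exp(ΔG/RT) with R = 1.987×10⁻³ kcal mol⁻¹ K⁻¹ and T = 298 K gives K ≈ 5.89.
Fraction in the lower-energy chair = K/(K+1) = 85.5%.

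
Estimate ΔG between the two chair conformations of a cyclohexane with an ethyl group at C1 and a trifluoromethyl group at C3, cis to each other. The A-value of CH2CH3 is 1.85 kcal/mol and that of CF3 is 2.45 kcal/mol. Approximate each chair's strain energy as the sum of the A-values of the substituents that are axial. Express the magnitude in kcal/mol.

C1 and C3 have the same parity, so for the cis isomer the two substituents are e,e in one chair and a,a in the other.
Chair I (ethyl axial, trifluoromethyl axial): E = 4.30 kcal/mol.
Chair II (ethyl equatorial, trifluoromethyl equatorial): E = 0.00 kcal/mol.
ΔE = 4.30 − 0.00 = 4.30 kcal/mol; chair II is more stable.

4.30 kcal/mol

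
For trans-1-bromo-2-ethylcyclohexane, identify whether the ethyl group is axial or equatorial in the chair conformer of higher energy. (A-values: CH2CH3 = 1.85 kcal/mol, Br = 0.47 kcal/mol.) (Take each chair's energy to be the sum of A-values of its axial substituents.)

C1 and C2 have opposite parity, so for the trans isomer the two substituents are e,e in one chair and a,a in the other.
Chair I (ethyl axial, bromo axial): E = 2.32 kcal/mol.
Chair II (ethyl equatorial, bromo equatorial): E = 0.00 kcal/mol.
Chair I is the less stable (higher-energy) conformer, and in that chair the ethyl group is axial.

axial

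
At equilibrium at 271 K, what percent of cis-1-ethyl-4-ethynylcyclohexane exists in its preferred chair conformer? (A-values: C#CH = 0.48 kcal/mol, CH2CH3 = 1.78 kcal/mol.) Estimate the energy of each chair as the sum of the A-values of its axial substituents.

91.8%

C1 and C4 have opposite parity, so for the cis isomer the two substituents are one axial and one equatorial in each chair.
Chair I (ethynyl axial, ethyl equatorial): E = 0.48 kcal/mol; chair II (ethynyl equatorial, ethyl axial): E = 1.78 kcal/mol.
ΔG = 1.30 kcal/mol between the two chairs.
K = exp(ΔG/RT) with R = 1.987×10⁻³ kcal mol⁻¹ K⁻¹ and T = 271 K gives K ≈ 11.2.
Fraction in the lower-energy chair = K/(K+1) = 91.8%.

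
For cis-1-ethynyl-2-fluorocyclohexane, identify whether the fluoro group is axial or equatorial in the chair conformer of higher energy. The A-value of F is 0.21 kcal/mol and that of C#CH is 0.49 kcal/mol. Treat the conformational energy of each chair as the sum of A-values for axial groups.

equatorial

C1 and C2 have opposite parity, so for the cis isomer the two substituents are one axial and one equatorial in each chair.
Chair I (fluoro axial, ethynyl equatorial): E = 0.21 kcal/mol.
Chair II (fluoro equatorial, ethynyl axial): E = 0.49 kcal/mol.
Chair II is the less stable (higher-energy) conformer, and in that chair the fluoro group is equatorial.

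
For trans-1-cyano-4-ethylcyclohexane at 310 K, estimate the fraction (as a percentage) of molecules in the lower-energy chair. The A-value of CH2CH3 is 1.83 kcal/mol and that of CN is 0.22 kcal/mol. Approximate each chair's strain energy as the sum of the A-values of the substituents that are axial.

96.5%

C1 and C4 have opposite parity, so for the trans isomer the two substituents are e,e in one chair and a,a in the other.
Chair I (ethyl axial, cyano axial): E = 2.05 kcal/mol; chair II (ethyl equatorial, cyano equatorial): E = 0.00 kcal/mol.
ΔG = 2.05 kcal/mol between the two chairs.
K = exp(ΔG/RT) with R = 1.987×10⁻³ kcal mol⁻¹ K⁻¹ and T = 310 K gives K ≈ 27.9.
Fraction in the lower-energy chair = K/(K+1) = 96.5%.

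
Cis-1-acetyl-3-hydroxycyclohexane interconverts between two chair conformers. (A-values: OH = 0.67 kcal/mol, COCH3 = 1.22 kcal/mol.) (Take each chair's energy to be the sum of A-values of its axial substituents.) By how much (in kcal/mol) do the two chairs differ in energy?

C1 and C3 have the same parity, so for the cis isomer the two substituents are e,e in one chair and a,a in the other.
Chair I (hydroxyl axial, acetyl axial): E = 1.89 kcal/mol.
Chair II (hydroxyl equatorial, acetyl equatorial): E = 0.00 kcal/mol.
ΔE = 1.89 − 0.00 = 1.89 kcal/mol; chair II is more stable.

1.89 kcal/mol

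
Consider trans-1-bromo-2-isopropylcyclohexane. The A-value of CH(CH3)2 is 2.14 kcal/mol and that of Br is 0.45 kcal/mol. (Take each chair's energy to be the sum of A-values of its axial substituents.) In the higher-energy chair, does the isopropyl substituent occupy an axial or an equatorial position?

axial

C1 and C2 have opposite parity, so for the trans isomer the two substituents are e,e in one chair and a,a in the other.
Chair I (isopropyl axial, bromo axial): E = 2.59 kcal/mol.
Chair II (isopropyl equatorial, bromo equatorial): E = 0.00 kcal/mol.
Chair I is the less stable (higher-energy) conformer, and in that chair the isopropyl group is axial.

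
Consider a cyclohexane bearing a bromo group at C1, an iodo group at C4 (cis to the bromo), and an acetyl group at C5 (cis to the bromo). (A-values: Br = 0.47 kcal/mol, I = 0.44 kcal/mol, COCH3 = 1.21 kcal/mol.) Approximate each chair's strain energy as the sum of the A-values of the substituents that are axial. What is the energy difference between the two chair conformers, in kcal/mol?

Chair I (bromo axial, iodo equatorial, acetyl axial): E = 1.68 kcal/mol.
Chair II (bromo equatorial, iodo axial, acetyl equatorial): E = 0.44 kcal/mol.
ΔE = 1.68 − 0.44 = 1.24 kcal/mol; chair II is more stable.

1.24 kcal/mol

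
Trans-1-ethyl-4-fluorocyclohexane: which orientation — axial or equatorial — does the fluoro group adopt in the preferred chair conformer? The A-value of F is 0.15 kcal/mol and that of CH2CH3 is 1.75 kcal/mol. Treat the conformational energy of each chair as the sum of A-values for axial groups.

equatorial

C1 and C4 have opposite parity, so for the trans isomer the two substituents are e,e in one chair and a,a in the other.
Chair I (fluoro axial, ethyl axial): E = 1.90 kcal/mol.
Chair II (fluoro equatorial, ethyl equatorial): E = 0.00 kcal/mol.
Chair II is the more stable (lower-energy) conformer, and in that chair the fluoro group is equatorial.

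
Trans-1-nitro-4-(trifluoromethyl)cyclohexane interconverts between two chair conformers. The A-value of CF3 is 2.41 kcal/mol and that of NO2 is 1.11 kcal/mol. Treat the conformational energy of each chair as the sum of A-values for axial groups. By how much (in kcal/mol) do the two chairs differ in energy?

C1 and C4 have opposite parity, so for the trans isomer the two substituents are e,e in one chair and a,a in the other.
Chair I (trifluoromethyl axial, nitro axial): E = 3.52 kcal/mol.
Chair II (trifluoromethyl equatorial, nitro equatorial): E = 0.00 kcal/mol.
ΔE = 3.52 − 0.00 = 3.52 kcal/mol; chair II is more stable.

3.52 kcal/mol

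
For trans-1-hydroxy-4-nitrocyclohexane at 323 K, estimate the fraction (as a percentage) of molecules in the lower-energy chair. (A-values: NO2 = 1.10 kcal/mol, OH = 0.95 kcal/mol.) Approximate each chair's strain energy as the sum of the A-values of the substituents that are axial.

96.1%

C1 and C4 have opposite parity, so for the trans isomer the two substituents are e,e in one chair and a,a in the other.
Chair I (nitro axial, hydroxyl axial): E = 2.05 kcal/mol; chair II (nitro equatorial, hydroxyl equatorial): E = 0.00 kcal/mol.
ΔG = 2.05 kcal/mol between the two chairs.
K = exp(ΔG/RT) with R = 1.987×10⁻³ kcal mol⁻¹ K⁻¹ and T = 323 K gives K ≈ 24.4.
Fraction in the lower-energy chair = K/(K+1) = 96.1%.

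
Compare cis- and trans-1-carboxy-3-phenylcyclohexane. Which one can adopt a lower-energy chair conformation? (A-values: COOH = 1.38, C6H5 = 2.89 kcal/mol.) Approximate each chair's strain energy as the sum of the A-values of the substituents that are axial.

At 1,3 positions (parity same): cis → (e,e or a,a); trans → (a,e or e,a).
Best chair for cis: E = 0.00 kcal/mol; best chair for trans: E = 1.38 kcal/mol.
The cis isomer is lower by 1.38 kcal/mol.

cis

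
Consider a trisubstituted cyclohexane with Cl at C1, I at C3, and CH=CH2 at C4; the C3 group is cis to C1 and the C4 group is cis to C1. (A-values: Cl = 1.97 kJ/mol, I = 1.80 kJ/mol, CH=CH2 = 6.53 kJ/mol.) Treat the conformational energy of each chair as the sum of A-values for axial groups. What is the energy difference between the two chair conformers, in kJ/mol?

Chair I (chloro axial, iodo axial, vinyl equatorial): E = 3.77 kJ/mol.
Chair II (chloro equatorial, iodo equatorial, vinyl axial): E = 6.53 kJ/mol.
ΔE = 6.53 − 3.77 = 2.76 kJ/mol; chair I is more stable.

2.76 kJ/mol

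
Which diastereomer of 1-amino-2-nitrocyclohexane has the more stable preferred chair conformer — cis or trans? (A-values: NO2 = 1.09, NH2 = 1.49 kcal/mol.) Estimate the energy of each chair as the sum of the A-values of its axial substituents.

trans

At 1,2 positions (parity opposite): cis → (a,e or e,a); trans → (e,e or a,a).
Best chair for cis: E = 1.09 kcal/mol; best chair for trans: E = 0.00 kcal/mol.
The trans isomer is lower by 1.09 kcal/mol.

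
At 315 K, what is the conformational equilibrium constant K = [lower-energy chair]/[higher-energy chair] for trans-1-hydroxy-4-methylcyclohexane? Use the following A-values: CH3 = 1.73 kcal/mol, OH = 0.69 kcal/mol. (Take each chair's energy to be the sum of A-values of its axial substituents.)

C1 and C4 have opposite parity, so for the trans isomer the two substituents are e,e in one chair and a,a in the other.
Chair I (methyl axial, hydroxyl axial): E = 2.42 kcal/mol; chair II (methyl equatorial, hydroxyl equatorial): E = 0.00 kcal/mol.
ΔG = 2.42 kcal/mol between the two chairs.
K = exp(ΔG/RT) with R = 1.987×10⁻³ kcal mol⁻¹ K⁻¹ and T = 315 K gives K ≈ 47.8.

K ≈ 47.8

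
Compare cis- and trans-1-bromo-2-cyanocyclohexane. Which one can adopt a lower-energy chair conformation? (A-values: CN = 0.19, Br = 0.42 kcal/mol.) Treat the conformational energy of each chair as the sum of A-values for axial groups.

trans

At 1,2 positions (parity opposite): cis → (a,e or e,a); trans → (e,e or a,a).
Best chair for cis: E = 0.19 kcal/mol; best chair for trans: E = 0.00 kcal/mol.
The trans isomer is lower by 0.19 kcal/mol.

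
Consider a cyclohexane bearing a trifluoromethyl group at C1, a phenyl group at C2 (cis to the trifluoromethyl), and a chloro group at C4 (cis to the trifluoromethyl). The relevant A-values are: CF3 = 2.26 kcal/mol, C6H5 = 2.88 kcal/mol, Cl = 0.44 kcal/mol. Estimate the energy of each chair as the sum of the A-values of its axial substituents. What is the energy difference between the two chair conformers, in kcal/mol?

Chair I (trifluoromethyl axial, phenyl equatorial, chloro equatorial): E = 2.26 kcal/mol.
Chair II (trifluoromethyl equatorial, phenyl axial, chloro axial): E = 3.32 kcal/mol.
ΔE = 3.32 − 2.26 = 1.06 kcal/mol; chair I is more stable.

1.06 kcal/mol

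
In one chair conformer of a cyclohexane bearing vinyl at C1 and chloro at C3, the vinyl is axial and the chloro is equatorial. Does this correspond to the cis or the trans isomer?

C1 and C3 have the same parity, so their axial bonds point in the same direction.
With same-parity carbons, two substituents on the same face are both axial or both equatorial; opposite faces give one of each.
Here the groups are axial/equatorial → opposite face → trans.

trans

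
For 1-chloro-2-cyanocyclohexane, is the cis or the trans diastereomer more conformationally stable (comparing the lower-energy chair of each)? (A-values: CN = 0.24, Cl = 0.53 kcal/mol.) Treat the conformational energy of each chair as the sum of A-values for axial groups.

trans

At 1,2 positions (parity opposite): cis → (a,e or e,a); trans → (e,e or a,a).
Best chair for cis: E = 0.24 kcal/mol; best chair for trans: E = 0.00 kcal/mol.
The trans isomer is lower by 0.24 kcal/mol.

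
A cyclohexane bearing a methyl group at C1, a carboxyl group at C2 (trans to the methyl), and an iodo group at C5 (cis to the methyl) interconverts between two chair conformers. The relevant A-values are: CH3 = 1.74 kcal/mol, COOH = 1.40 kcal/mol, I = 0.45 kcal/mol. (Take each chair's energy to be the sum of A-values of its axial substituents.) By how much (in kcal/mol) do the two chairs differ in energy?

Chair I (methyl axial, carboxyl axial, iodo axial): E = 3.59 kcal/mol.
Chair II (methyl equatorial, carboxyl equatorial, iodo equatorial): E = 0.00 kcal/mol.
ΔE = 3.59 − 0.00 = 3.59 kcal/mol; chair II is more stable.

3.59 kcal/mol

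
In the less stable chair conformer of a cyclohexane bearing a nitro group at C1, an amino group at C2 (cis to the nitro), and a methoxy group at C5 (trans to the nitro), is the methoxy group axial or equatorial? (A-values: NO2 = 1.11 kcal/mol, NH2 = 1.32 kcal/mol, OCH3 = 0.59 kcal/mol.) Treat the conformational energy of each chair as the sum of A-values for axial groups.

axial

Chair I (nitro axial, amino equatorial, methoxy equatorial): E = 1.11 kcal/mol.
Chair II (nitro equatorial, amino axial, methoxy axial): E = 1.91 kcal/mol.
Chair II is the less stable (higher-energy) conformer, and in that chair the methoxy group is axial.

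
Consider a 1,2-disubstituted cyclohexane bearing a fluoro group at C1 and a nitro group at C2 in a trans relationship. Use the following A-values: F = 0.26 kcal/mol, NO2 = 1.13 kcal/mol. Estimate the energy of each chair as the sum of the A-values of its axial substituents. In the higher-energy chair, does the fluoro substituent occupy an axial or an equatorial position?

C1 and C2 have opposite parity, so for the trans isomer the two substituents are e,e in one chair and a,a in the other.
Chair I (fluoro axial, nitro axial): E = 1.39 kcal/mol.
Chair II (fluoro equatorial, nitro equatorial): E = 0.00 kcal/mol.
Chair I is the less stable (higher-energy) conformer, and in that chair the fluoro group is axial.

axial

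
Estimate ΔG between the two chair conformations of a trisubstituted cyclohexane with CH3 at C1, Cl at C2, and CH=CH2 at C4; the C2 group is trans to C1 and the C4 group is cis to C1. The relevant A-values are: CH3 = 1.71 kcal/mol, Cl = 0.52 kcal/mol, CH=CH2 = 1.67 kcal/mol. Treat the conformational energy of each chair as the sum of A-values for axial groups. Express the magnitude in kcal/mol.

Chair I (methyl axial, chloro axial, vinyl equatorial): E = 2.23 kcal/mol.
Chair II (methyl equatorial, chloro equatorial, vinyl axial): E = 1.67 kcal/mol.
ΔE = 2.23 − 1.67 = 0.56 kcal/mol; chair II is more stable.

0.56 kcal/mol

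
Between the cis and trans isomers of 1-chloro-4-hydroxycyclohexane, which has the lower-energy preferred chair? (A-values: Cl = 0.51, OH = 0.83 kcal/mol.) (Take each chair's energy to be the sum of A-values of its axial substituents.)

trans

At 1,4 positions (parity opposite): cis → (a,e or e,a); trans → (e,e or a,a).
Best chair for cis: E = 0.51 kcal/mol; best chair for trans: E = 0.00 kcal/mol.
The trans isomer is lower by 0.51 kcal/mol.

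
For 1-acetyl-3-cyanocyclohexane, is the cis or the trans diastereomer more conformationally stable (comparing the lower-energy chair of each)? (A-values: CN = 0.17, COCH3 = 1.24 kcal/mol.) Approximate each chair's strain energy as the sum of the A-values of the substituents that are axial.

At 1,3 positions (parity same): cis → (e,e or a,a); trans → (a,e or e,a).
Best chair for cis: E = 0.00 kcal/mol; best chair for trans: E = 0.17 kcal/mol.
The cis isomer is lower by 0.17 kcal/mol.

cis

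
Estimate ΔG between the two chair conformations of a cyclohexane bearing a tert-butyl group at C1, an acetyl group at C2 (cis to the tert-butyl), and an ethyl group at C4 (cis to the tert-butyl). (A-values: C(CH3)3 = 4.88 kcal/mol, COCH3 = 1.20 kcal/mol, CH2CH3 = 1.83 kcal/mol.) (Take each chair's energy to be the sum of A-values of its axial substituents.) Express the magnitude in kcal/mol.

1.85 kcal/mol

Chair I (tert-butyl axial, acetyl equatorial, ethyl equatorial): E = 4.88 kcal/mol.
Chair II (tert-butyl equatorial, acetyl axial, ethyl axial): E = 3.03 kcal/mol.
ΔE = 4.88 − 3.03 = 1.85 kcal/mol; chair II is more stable.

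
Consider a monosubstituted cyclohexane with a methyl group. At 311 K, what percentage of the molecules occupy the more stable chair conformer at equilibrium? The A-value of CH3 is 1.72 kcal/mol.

94.2%

One chair has the methyl group axial (E = 1.72 kcal/mol) and the other has it equatorial (E = 0).
ΔG = 1.72 kcal/mol between the two chairs.
K = exp(ΔG/RT) with R = 1.987×10⁻³ kcal mol⁻¹ K⁻¹ and T = 311 K gives K ≈ 16.2.
Fraction in the lower-energy chair = K/(K+1) = 94.2%.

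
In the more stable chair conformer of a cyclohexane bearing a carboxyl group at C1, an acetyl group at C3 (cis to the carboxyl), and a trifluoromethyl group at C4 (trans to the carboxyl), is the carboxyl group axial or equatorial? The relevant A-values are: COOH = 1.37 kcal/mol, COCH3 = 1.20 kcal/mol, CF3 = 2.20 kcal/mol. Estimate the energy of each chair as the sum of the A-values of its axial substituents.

Chair I (carboxyl axial, acetyl axial, trifluoromethyl axial): E = 4.77 kcal/mol.
Chair II (carboxyl equatorial, acetyl equatorial, trifluoromethyl equatorial): E = 0.00 kcal/mol.
Chair II is the more stable (lower-energy) conformer, and in that chair the carboxyl group is equatorial.

equatorial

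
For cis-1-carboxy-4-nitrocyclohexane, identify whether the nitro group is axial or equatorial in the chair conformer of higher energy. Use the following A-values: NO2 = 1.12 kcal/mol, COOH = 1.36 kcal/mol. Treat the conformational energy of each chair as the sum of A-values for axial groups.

equatorial

C1 and C4 have opposite parity, so for the cis isomer the two substituents are one axial and one equatorial in each chair.
Chair I (nitro axial, carboxyl equatorial): E = 1.12 kcal/mol.
Chair II (nitro equatorial, carboxyl axial): E = 1.36 kcal/mol.
Chair II is the less stable (higher-energy) conformer, and in that chair the nitro group is equatorial.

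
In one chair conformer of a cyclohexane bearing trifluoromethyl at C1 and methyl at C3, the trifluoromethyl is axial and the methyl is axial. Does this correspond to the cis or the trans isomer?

cis

C1 and C3 have the same parity, so their axial bonds point in the same direction.
With same-parity carbons, two substituents on the same face are both axial or both equatorial; opposite faces give one of each.
Here the groups are axial/axial → same face → cis.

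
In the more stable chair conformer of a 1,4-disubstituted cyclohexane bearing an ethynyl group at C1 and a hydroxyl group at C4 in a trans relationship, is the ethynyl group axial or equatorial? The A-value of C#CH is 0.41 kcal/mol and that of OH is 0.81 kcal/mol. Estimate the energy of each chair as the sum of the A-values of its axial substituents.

equatorial

C1 and C4 have opposite parity, so for the trans isomer the two substituents are e,e in one chair and a,a in the other.
Chair I (ethynyl axial, hydroxyl axial): E = 1.22 kcal/mol.
Chair II (ethynyl equatorial, hydroxyl equatorial): E = 0.00 kcal/mol.
Chair II is the more stable (lower-energy) conformer, and in that chair the ethynyl group is equatorial.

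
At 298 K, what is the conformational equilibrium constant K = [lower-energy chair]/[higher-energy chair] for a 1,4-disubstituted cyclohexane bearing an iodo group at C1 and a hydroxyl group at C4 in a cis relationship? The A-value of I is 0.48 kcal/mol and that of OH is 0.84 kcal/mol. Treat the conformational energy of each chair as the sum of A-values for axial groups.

K ≈ 1.84

C1 and C4 have opposite parity, so for the cis isomer the two substituents are one axial and one equatorial in each chair.
Chair I (iodo axial, hydroxyl equatorial): E = 0.48 kcal/mol; chair II (iodo equatorial, hydroxyl axial): E = 0.84 kcal/mol.
ΔG = 0.36 kcal/mol between the two chairs.
K = exp(ΔG/RT) with R = 1.987×10⁻³ kcal mol⁻¹ K⁻¹ and T = 298 K gives K ≈ 1.84.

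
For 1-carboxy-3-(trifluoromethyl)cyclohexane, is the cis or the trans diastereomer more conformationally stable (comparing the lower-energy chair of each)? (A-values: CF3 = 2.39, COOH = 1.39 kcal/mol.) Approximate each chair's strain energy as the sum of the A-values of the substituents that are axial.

At 1,3 positions (parity same): cis → (e,e or a,a); trans → (a,e or e,a).
Best chair for cis: E = 0.00 kcal/mol; best chair for trans: E = 1.39 kcal/mol.
The cis isomer is lower by 1.39 kcal/mol.

cis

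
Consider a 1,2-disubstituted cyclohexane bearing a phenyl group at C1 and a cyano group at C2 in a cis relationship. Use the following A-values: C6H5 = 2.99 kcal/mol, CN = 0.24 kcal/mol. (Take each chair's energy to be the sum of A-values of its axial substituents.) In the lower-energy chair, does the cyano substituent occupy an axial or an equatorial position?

axial

C1 and C2 have opposite parity, so for the cis isomer the two substituents are one axial and one equatorial in each chair.
Chair I (phenyl axial, cyano equatorial): E = 2.99 kcal/mol.
Chair II (phenyl equatorial, cyano axial): E = 0.24 kcal/mol.
Chair II is the more stable (lower-energy) conformer, and in that chair the cyano group is axial.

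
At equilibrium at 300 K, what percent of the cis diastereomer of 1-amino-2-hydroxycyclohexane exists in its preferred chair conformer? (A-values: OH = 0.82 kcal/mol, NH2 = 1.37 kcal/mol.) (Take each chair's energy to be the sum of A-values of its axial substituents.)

71.6%

C1 and C2 have opposite parity, so for the cis isomer the two substituents are one axial and one equatorial in each chair.
Chair I (hydroxyl axial, amino equatorial): E = 0.82 kcal/mol; chair II (hydroxyl equatorial, amino axial): E = 1.37 kcal/mol.
ΔG = 0.55 kcal/mol between the two chairs.
K = exp(ΔG/RT) with R = 1.987×10⁻³ kcal mol⁻¹ K⁻¹ and T = 300 K gives K ≈ 2.52.
Fraction in the lower-energy chair = K/(K+1) = 71.6%.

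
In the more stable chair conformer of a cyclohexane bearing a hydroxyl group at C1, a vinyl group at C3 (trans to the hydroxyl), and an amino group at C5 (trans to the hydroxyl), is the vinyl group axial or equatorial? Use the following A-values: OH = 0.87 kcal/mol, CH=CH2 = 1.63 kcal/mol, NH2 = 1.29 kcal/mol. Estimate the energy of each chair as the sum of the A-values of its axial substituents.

Chair I (hydroxyl axial, vinyl equatorial, amino equatorial): E = 0.87 kcal/mol.
Chair II (hydroxyl equatorial, vinyl axial, amino axial): E = 2.92 kcal/mol.
Chair I is the more stable (lower-energy) conformer, and in that chair the vinyl group is equatorial.

equatorial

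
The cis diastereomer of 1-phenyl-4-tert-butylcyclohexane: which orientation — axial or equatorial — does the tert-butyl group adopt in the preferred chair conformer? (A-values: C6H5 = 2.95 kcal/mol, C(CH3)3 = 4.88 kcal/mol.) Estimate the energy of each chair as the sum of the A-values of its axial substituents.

C1 and C4 have opposite parity, so for the cis isomer the two substituents are one axial and one equatorial in each chair.
Chair I (phenyl axial, tert-butyl equatorial): E = 2.95 kcal/mol.
Chair II (phenyl equatorial, tert-butyl axial): E = 4.88 kcal/mol.
Chair I is the more stable (lower-energy) conformer, and in that chair the tert-butyl group is equatorial.

equatorial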